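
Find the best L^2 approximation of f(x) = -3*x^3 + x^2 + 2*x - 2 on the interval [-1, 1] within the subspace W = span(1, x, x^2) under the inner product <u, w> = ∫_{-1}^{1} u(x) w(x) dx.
g(x) = x^2 + x/5 - 2

The best approximation g ∈ W is the orthogonal projection of f onto W. Writing g = a_0 + a_1 x + a_2 x^2, the coefficients solve the normal equations G · a = b where
  G_{ij} = <φ_i, φ_j> and b_i = <f, φ_i>, with φ_0 = 1, φ_1 = x, φ_2 = x^2.
G =
  [2, 0, 2/3]
  [0, 2/3, 0]
  [2/3, 0, 2/5],
b = (-10/3, 2/15, -14/15).
Solving gives a_0 = -2, a_1 = 1/5, a_2 = 1, so
  g(x) = x^2 + x/5 - 2.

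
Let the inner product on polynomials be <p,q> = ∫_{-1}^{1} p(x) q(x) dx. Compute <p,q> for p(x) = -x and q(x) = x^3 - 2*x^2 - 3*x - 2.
<p,q> = 8/5

Expand the product: p(x)·q(x) = -x^4 + 2*x^3 + 3*x^2 + 2*x.
∫_{-1}^{1} of each monomial x^k gives [2/(k+1) if k even, 0 if k odd]. Integrating term-by-term (or equivalently evaluating the antiderivative F(x) = -x^5/5 + x^4/2 + x^3 + x^2 at the endpoints):
  F(1) − F(−1) = 23/10 − (7/10) = 8/5.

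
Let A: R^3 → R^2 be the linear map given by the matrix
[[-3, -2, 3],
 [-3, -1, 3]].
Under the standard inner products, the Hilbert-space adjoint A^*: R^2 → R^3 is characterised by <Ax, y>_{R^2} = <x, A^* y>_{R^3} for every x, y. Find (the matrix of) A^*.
A^* = A^T =
[[-3, -3],
 [-2, -1],
 [3, 3]]

For real matrices with standard dot products, the defining identity <Ax, y> = <x, A^* y> gives (Ax)^T y = x^T (A^*) y, i.e. x^T A^T y = x^T (A^*) y. Since this holds for all x, y, we must have A^* = A^T. Therefore
A^* =
[[-3, -3],
 [-2, -1],
 [3, 3]].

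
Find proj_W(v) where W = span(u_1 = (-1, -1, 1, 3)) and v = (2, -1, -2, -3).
proj_W(v) = (1, 1, -1, -3)

Set up U = [u_1 | ... | u_1] ∈ R^(4×1). The projector onto W = col(U) is P = U (U^T U)^(-1) U^T.
Compute U^T U =
  [12],
and U^T v = (-12).
Solve U^T U · c = U^T v for the coefficients: c = (-1). The projection is proj_W(v) = U c.
Check: (v - proj_W(v)) · u_1 = 0  (should be 0).
Result: proj_W(v) = (1, 1, -1, -3).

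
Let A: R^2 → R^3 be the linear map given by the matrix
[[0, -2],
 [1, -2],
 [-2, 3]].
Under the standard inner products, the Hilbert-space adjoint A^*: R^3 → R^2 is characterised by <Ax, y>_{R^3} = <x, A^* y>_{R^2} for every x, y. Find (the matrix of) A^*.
A^* = A^T =
[[0, 1, -2],
 [-2, -2, 3]]

For real matrices with standard dot products, the defining identity <Ax, y> = <x, A^* y> gives (Ax)^T y = x^T (A^*) y, i.e. x^T A^T y = x^T (A^*) y. Since this holds for all x, y, we must have A^* = A^T. Therefore
A^* =
[[0, 1, -2],
 [-2, -2, 3]].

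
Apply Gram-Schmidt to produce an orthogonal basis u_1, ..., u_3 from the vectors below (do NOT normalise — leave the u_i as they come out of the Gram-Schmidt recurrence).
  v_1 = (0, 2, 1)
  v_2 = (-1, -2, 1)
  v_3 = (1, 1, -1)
Orthogonal basis:
  u_1 = (0, 2, 1)
  u_2 = (-1, -4/5, 8/5)
  u_3 = (4/21, -1/21, 2/21)

Apply the Gram-Schmidt recurrence
  u_1 = v_1
  u_i = v_i − Σ_{j<i} ((v_i · u_j) / (u_j · u_j)) · u_j.

Step by step this gives:
  u_1 = (0, 2, 1)
  u_2 = (-1, -4/5, 8/5)
  u_3 = (4/21, -1/21, 2/21)

Orthogonality check:
  u_2 · u_1 = 0 (should be 0)
  u_3 · u_1 = 0 (should be 0)
  u_3 · u_2 = 0 (should be 0)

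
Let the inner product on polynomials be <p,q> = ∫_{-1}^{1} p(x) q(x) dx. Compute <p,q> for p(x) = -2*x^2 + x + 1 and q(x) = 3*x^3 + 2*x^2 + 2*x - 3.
<p,q> = 4/15

Expand the product: p(x)·q(x) = -6*x^5 - x^4 + x^3 + 10*x^2 - x - 3.
∫_{-1}^{1} of each monomial x^k gives [2/(k+1) if k even, 0 if k odd]. Integrating term-by-term (or equivalently evaluating the antiderivative F(x) = -x^6 - x^5/5 + x^4/4 + 10*x^3/3 - x^2/2 - 3*x at the endpoints):
  F(1) − F(−1) = -67/60 − (-83/60) = 4/15.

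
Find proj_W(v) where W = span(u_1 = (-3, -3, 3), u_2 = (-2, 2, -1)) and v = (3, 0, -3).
proj_W(v) = (87/26, 27/26, -21/13)

Set up U = [u_1 | ... | u_2] ∈ R^(3×2). The projector onto W = col(U) is P = U (U^T U)^(-1) U^T.
Compute U^T U =
  [27, -3]
  [-3, 9],
and U^T v = (-18, -3).
Solve U^T U · c = U^T v for the coefficients: c = (-19/26, -15/26). The projection is proj_W(v) = U c.
Check: (v - proj_W(v)) · u_1 = 0  (should be 0).
Check: (v - proj_W(v)) · u_2 = 0  (should be 0).
Result: proj_W(v) = (87/26, 27/26, -21/13).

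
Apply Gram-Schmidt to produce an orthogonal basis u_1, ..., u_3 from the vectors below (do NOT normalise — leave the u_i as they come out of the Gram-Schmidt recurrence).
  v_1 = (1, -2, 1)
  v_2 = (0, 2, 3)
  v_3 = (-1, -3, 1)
Orthogonal basis:
  u_1 = (1, -2, 1)
  u_2 = (1/6, 5/3, 19/6)
  u_3 = (-152/77, -57/77, 38/77)

Apply the Gram-Schmidt recurrence
  u_1 = v_1
  u_i = v_i − Σ_{j<i} ((v_i · u_j) / (u_j · u_j)) · u_j.

Step by step this gives:
  u_1 = (1, -2, 1)
  u_2 = (1/6, 5/3, 19/6)
  u_3 = (-152/77, -57/77, 38/77)

Orthogonality check:
  u_2 · u_1 = 0 (should be 0)
  u_3 · u_1 = 0 (should be 0)
  u_3 · u_2 = 0 (should be 0)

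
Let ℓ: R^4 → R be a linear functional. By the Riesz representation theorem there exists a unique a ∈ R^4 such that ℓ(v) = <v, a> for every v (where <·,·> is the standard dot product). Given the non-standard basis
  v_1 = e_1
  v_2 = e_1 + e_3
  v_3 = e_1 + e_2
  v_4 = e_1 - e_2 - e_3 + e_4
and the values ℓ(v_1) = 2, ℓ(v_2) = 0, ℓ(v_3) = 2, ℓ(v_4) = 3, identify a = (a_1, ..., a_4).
a = (2, 0, -2, -1)

Write a = (a_1, ..., a_4) in the standard basis. For each basis vector v_i, ℓ(v_i) = <v_i, a> is a linear equation in the a_j's. Collect the n equations into a matrix system V a = ℓ, where row i of V is v_i (expressed in the standard basis). Since V is invertible (lower-triangular with 1s on the diagonal, up to permutation), solve by back-substitution:
  V =
[[1, 0, 0, 0],
 [1, 0, 1, 0],
 [1, 1, 0, 0],
 [1, -1, -1, 1]]
  V a = (2, 0, 2, 3)
Solving gives a = (2, 0, -2, -1).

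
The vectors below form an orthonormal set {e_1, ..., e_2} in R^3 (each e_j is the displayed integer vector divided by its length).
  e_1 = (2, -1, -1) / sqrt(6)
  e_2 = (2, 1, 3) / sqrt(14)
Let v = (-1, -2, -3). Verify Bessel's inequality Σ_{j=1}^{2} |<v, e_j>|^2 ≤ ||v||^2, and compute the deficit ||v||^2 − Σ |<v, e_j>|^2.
Σ |<v, e_j>|^2 = 95/7; ||v||^2 = 14; deficit = 3/7

Write each e_j = u_j / sqrt(<u_j, u_j>) where u_j is the displayed integer vector. Then <v, e_j> = <v, u_j> / sqrt(<u_j, u_j>), so |<v, e_j>|^2 = <v, u_j>^2 / <u_j, u_j>.
Coefficients: <v, e_1> = 3/sqrt(6), <v, e_2> = -13/sqrt(14).
Square and sum: Σ |<v, e_j>|^2 = 95/7.
Compute ||v||^2 = v·v = 14.
Deficit = 14 − 95/7 = 3/7 ≥ 0, confirming Bessel's inequality. (The deficit equals ||v − Σ <v,e_j> e_j||^2, the squared distance from v to span{e_j}.)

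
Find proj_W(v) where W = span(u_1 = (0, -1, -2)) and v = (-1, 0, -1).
proj_W(v) = (0, -2/5, -4/5)

Set up U = [u_1 | ... | u_1] ∈ R^(3×1). The projector onto W = col(U) is P = U (U^T U)^(-1) U^T.
Compute U^T U =
  [5],
and U^T v = (2).
Solve U^T U · c = U^T v for the coefficients: c = (2/5). The projection is proj_W(v) = U c.
Check: (v - proj_W(v)) · u_1 = 0  (should be 0).
Result: proj_W(v) = (0, -2/5, -4/5).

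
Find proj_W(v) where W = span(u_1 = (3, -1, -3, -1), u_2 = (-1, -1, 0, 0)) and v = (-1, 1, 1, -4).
proj_W(v) = (-1/3, 1/3, 1/2, 1/6)

Set up U = [u_1 | ... | u_2] ∈ R^(4×2). The projector onto W = col(U) is P = U (U^T U)^(-1) U^T.
Compute U^T U =
  [20, -2]
  [-2, 2],
and U^T v = (-3, 0).
Solve U^T U · c = U^T v for the coefficients: c = (-1/6, -1/6). The projection is proj_W(v) = U c.
Check: (v - proj_W(v)) · u_1 = 0  (should be 0).
Check: (v - proj_W(v)) · u_2 = 0  (should be 0).
Result: proj_W(v) = (-1/3, 1/3, 1/2, 1/6).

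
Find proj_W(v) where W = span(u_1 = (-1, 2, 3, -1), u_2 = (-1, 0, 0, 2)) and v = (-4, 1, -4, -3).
proj_W(v) = (25/37, -17/37, -51/74, -49/74)

Set up U = [u_1 | ... | u_2] ∈ R^(4×2). The projector onto W = col(U) is P = U (U^T U)^(-1) U^T.
Compute U^T U =
  [15, -1]
  [-1, 5],
and U^T v = (-3, -2).
Solve U^T U · c = U^T v for the coefficients: c = (-17/74, -33/74). The projection is proj_W(v) = U c.
Check: (v - proj_W(v)) · u_1 = 0  (should be 0).
Check: (v - proj_W(v)) · u_2 = 0  (should be 0).
Result: proj_W(v) = (25/37, -17/37, -51/74, -49/74).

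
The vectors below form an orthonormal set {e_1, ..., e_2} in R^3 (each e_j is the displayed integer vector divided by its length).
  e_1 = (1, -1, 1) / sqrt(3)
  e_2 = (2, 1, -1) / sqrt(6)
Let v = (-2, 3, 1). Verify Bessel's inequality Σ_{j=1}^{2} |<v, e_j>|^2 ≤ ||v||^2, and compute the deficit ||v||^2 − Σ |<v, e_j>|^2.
Σ |<v, e_j>|^2 = 6; ||v||^2 = 14; deficit = 8

Write each e_j = u_j / sqrt(<u_j, u_j>) where u_j is the displayed integer vector. Then <v, e_j> = <v, u_j> / sqrt(<u_j, u_j>), so |<v, e_j>|^2 = <v, u_j>^2 / <u_j, u_j>.
Coefficients: <v, e_1> = -4/sqrt(3), <v, e_2> = -2/sqrt(6).
Square and sum: Σ |<v, e_j>|^2 = 6.
Compute ||v||^2 = v·v = 14.
Deficit = 14 − 6 = 8 ≥ 0, confirming Bessel's inequality. (The deficit equals ||v − Σ <v,e_j> e_j||^2, the squared distance from v to span{e_j}.)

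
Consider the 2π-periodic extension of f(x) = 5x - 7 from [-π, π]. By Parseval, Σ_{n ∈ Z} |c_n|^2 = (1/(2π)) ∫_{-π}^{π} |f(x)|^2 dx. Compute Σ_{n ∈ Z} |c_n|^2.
Σ |c_n|^2 = 25π^2/3 + 49

Expand and integrate term by term over [-π, π]:
  ∫ (5x)^2 dx = 25·(2π^3/3); ∫ 2·5·(-7)·x dx = 0 (odd integrand); ∫ (-7)^2 dx = 49·2π.
So (1/(2π)) ∫_{-π}^{π} (5x - 7)^2 dx = 25π^2/3 + 49 = 25π^2/3 + 49.
Parseval ⇒ Σ |c_n|^2 = 25π^2/3 + 49.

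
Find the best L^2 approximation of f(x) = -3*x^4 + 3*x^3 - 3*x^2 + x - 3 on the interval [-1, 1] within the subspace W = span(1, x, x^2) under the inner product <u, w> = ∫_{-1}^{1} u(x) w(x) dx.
g(x) = -39*x^2/7 + 14*x/5 - 96/35

The best approximation g ∈ W is the orthogonal projection of f onto W. Writing g = a_0 + a_1 x + a_2 x^2, the coefficients solve the normal equations G · a = b where
  G_{ij} = <φ_i, φ_j> and b_i = <f, φ_i>, with φ_0 = 1, φ_1 = x, φ_2 = x^2.
G =
  [2, 0, 2/3]
  [0, 2/3, 0]
  [2/3, 0, 2/5],
b = (-46/5, 28/15, -142/35).
Solving gives a_0 = -96/35, a_1 = 14/5, a_2 = -39/7, so
  g(x) = -39*x^2/7 + 14*x/5 - 96/35.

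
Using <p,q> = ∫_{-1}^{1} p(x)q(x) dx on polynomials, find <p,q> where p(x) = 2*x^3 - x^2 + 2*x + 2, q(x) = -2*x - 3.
<p,q> = -214/15

Expand the product: p(x)·q(x) = -4*x^4 - 4*x^3 - x^2 - 10*x - 6.
∫_{-1}^{1} of each monomial x^k gives [2/(k+1) if k even, 0 if k odd]. Integrating term-by-term (or equivalently evaluating the antiderivative F(x) = -4*x^5/5 - x^4 - x^3/3 - 5*x^2 - 6*x at the endpoints):
  F(1) − F(−1) = -197/15 − (17/15) = -214/15.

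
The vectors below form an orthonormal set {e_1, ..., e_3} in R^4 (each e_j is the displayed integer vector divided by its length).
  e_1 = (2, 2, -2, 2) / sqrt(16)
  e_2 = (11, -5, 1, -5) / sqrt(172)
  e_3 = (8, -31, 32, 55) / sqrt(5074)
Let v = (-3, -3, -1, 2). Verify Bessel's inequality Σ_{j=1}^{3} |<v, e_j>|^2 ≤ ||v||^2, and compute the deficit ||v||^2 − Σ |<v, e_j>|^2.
Σ |<v, e_j>|^2 = 1345/118; ||v||^2 = 23; deficit = 1369/118

Write each e_j = u_j / sqrt(<u_j, u_j>) where u_j is the displayed integer vector. Then <v, e_j> = <v, u_j> / sqrt(<u_j, u_j>), so |<v, e_j>|^2 = <v, u_j>^2 / <u_j, u_j>.
Coefficients: <v, e_1> = -6/sqrt(16), <v, e_2> = -29/sqrt(172), <v, e_3> = 147/sqrt(5074).
Square and sum: Σ |<v, e_j>|^2 = 1345/118.
Compute ||v||^2 = v·v = 23.
Deficit = 23 − 1345/118 = 1369/118 ≥ 0, confirming Bessel's inequality. (The deficit equals ||v − Σ <v,e_j> e_j||^2, the squared distance from v to span{e_j}.)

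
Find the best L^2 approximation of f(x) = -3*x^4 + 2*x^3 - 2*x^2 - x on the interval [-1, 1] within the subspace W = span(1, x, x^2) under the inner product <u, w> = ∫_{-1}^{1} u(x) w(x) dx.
g(x) = -32*x^2/7 + x/5 + 9/35

The best approximation g ∈ W is the orthogonal projection of f onto W. Writing g = a_0 + a_1 x + a_2 x^2, the coefficients solve the normal equations G · a = b where
  G_{ij} = <φ_i, φ_j> and b_i = <f, φ_i>, with φ_0 = 1, φ_1 = x, φ_2 = x^2.
G =
  [2, 0, 2/3]
  [0, 2/3, 0]
  [2/3, 0, 2/5],
b = (-38/15, 2/15, -58/35).
Solving gives a_0 = 9/35, a_1 = 1/5, a_2 = -32/7, so
  g(x) = -32*x^2/7 + x/5 + 9/35.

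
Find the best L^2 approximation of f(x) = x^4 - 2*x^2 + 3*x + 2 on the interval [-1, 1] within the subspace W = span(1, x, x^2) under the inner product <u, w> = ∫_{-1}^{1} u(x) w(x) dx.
g(x) = -8*x^2/7 + 3*x + 67/35

The best approximation g ∈ W is the orthogonal projection of f onto W. Writing g = a_0 + a_1 x + a_2 x^2, the coefficients solve the normal equations G · a = b where
  G_{ij} = <φ_i, φ_j> and b_i = <f, φ_i>, with φ_0 = 1, φ_1 = x, φ_2 = x^2.
G =
  [2, 0, 2/3]
  [0, 2/3, 0]
  [2/3, 0, 2/5],
b = (46/15, 2, 86/105).
Solving gives a_0 = 67/35, a_1 = 3, a_2 = -8/7, so
  g(x) = -8*x^2/7 + 3*x + 67/35.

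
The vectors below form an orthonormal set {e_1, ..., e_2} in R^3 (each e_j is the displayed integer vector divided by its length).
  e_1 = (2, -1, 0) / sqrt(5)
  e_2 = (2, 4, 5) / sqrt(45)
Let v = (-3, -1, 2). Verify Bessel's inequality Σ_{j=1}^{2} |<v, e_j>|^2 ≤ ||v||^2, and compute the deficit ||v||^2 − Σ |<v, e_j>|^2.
Σ |<v, e_j>|^2 = 5; ||v||^2 = 14; deficit = 9

Write each e_j = u_j / sqrt(<u_j, u_j>) where u_j is the displayed integer vector. Then <v, e_j> = <v, u_j> / sqrt(<u_j, u_j>), so |<v, e_j>|^2 = <v, u_j>^2 / <u_j, u_j>.
Coefficients: <v, e_1> = -5/sqrt(5), <v, e_2> = 0/sqrt(45).
Square and sum: Σ |<v, e_j>|^2 = 5.
Compute ||v||^2 = v·v = 14.
Deficit = 14 − 5 = 9 ≥ 0, confirming Bessel's inequality. (The deficit equals ||v − Σ <v,e_j> e_j||^2, the squared distance from v to span{e_j}.)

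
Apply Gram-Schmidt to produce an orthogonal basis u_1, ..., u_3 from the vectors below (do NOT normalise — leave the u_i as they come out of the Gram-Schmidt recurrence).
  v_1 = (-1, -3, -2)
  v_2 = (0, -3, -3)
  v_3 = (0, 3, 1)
Orthogonal basis:
  u_1 = (-1, -3, -2)
  u_2 = (15/14, 3/14, -6/7)
  u_3 = (-2/3, 2/3, -2/3)

Apply the Gram-Schmidt recurrence
  u_1 = v_1
  u_i = v_i − Σ_{j<i} ((v_i · u_j) / (u_j · u_j)) · u_j.

Step by step this gives:
  u_1 = (-1, -3, -2)
  u_2 = (15/14, 3/14, -6/7)
  u_3 = (-2/3, 2/3, -2/3)

Orthogonality check:
  u_2 · u_1 = 0 (should be 0)
  u_3 · u_1 = 0 (should be 0)
  u_3 · u_2 = 0 (should be 0)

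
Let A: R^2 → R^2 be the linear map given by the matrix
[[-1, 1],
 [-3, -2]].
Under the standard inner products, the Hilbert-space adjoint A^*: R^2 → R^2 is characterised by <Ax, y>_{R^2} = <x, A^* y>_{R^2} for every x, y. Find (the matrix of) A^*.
A^* = A^T =
[[-1, -3],
 [1, -2]]

For real matrices with standard dot products, the defining identity <Ax, y> = <x, A^* y> gives (Ax)^T y = x^T (A^*) y, i.e. x^T A^T y = x^T (A^*) y. Since this holds for all x, y, we must have A^* = A^T. Therefore
A^* =
[[-1, -3],
 [1, -2]].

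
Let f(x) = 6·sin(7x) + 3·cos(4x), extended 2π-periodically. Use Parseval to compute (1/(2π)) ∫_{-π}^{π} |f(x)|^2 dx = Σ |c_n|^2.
Σ |c_n|^2 = 45/2

Expand |f|^2 and use orthogonality of {sin(nx), cos(mx)} on [-π, π]:
  ∫_{-π}^{π} sin(nx)^2 dx = π, ∫ cos(mx)^2 dx = π, and cross terms integrate to 0.
So ∫_{-π}^{π} f(x)^2 dx = 6^2 · π + 3^2 · π = (36 + 9)π.
Divide by 2π: (36 + 9)/2 = 45/2.
By Parseval, this equals Σ |c_n|^2.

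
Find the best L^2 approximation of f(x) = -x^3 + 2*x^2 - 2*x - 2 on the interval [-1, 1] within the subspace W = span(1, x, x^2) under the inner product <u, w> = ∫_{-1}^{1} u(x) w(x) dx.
g(x) = 2*x^2 - 13*x/5 - 2

The best approximation g ∈ W is the orthogonal projection of f onto W. Writing g = a_0 + a_1 x + a_2 x^2, the coefficients solve the normal equations G · a = b where
  G_{ij} = <φ_i, φ_j> and b_i = <f, φ_i>, with φ_0 = 1, φ_1 = x, φ_2 = x^2.
G =
  [2, 0, 2/3]
  [0, 2/3, 0]
  [2/3, 0, 2/5],
b = (-8/3, -26/15, -8/15).
Solving gives a_0 = -2, a_1 = -13/5, a_2 = 2, so
  g(x) = 2*x^2 - 13*x/5 - 2.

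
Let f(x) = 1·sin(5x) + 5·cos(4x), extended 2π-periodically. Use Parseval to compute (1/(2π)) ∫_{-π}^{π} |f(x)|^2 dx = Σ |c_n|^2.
Σ |c_n|^2 = 13

Expand |f|^2 and use orthogonality of {sin(nx), cos(mx)} on [-π, π]:
  ∫_{-π}^{π} sin(nx)^2 dx = π, ∫ cos(mx)^2 dx = π, and cross terms integrate to 0.
So ∫_{-π}^{π} f(x)^2 dx = 1^2 · π + 5^2 · π = (1 + 25)π.
Divide by 2π: (1 + 25)/2 = 13.
By Parseval, this equals Σ |c_n|^2.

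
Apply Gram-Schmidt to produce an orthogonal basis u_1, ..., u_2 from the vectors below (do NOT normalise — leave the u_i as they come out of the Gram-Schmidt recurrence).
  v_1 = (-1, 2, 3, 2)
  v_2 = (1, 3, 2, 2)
Orthogonal basis:
  u_1 = (-1, 2, 3, 2)
  u_2 = (11/6, 4/3, -1/2, 1/3)

Apply the Gram-Schmidt recurrence
  u_1 = v_1
  u_i = v_i − Σ_{j<i} ((v_i · u_j) / (u_j · u_j)) · u_j.

Step by step this gives:
  u_1 = (-1, 2, 3, 2)
  u_2 = (11/6, 4/3, -1/2, 1/3)

Orthogonality check:
  u_2 · u_1 = 0 (should be 0)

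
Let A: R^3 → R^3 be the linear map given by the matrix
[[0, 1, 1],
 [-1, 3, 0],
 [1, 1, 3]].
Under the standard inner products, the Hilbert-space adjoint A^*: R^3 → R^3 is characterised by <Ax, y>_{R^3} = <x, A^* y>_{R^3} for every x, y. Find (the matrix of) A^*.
A^* = A^T =
[[0, -1, 1],
 [1, 3, 1],
 [1, 0, 3]]

For real matrices with standard dot products, the defining identity <Ax, y> = <x, A^* y> gives (Ax)^T y = x^T (A^*) y, i.e. x^T A^T y = x^T (A^*) y. Since this holds for all x, y, we must have A^* = A^T. Therefore
A^* =
[[0, -1, 1],
 [1, 3, 1],
 [1, 0, 3]].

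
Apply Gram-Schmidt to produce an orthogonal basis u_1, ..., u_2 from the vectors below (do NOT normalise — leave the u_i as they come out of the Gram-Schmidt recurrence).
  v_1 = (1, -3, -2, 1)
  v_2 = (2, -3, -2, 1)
Orthogonal basis:
  u_1 = (1, -3, -2, 1)
  u_2 = (14/15, 1/5, 2/15, -1/15)

Apply the Gram-Schmidt recurrence
  u_1 = v_1
  u_i = v_i − Σ_{j<i} ((v_i · u_j) / (u_j · u_j)) · u_j.

Step by step this gives:
  u_1 = (1, -3, -2, 1)
  u_2 = (14/15, 1/5, 2/15, -1/15)

Orthogonality check:
  u_2 · u_1 = 0 (should be 0)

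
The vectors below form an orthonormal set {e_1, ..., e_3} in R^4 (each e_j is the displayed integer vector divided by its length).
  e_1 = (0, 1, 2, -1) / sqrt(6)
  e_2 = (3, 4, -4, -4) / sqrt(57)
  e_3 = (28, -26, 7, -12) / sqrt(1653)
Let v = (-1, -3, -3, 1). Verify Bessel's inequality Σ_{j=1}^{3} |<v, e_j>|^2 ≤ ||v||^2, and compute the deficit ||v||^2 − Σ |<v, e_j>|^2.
Σ |<v, e_j>|^2 = 1540/87; ||v||^2 = 20; deficit = 200/87

Write each e_j = u_j / sqrt(<u_j, u_j>) where u_j is the displayed integer vector. Then <v, e_j> = <v, u_j> / sqrt(<u_j, u_j>), so |<v, e_j>|^2 = <v, u_j>^2 / <u_j, u_j>.
Coefficients: <v, e_1> = -10/sqrt(6), <v, e_2> = -7/sqrt(57), <v, e_3> = 17/sqrt(1653).
Square and sum: Σ |<v, e_j>|^2 = 1540/87.
Compute ||v||^2 = v·v = 20.
Deficit = 20 − 1540/87 = 200/87 ≥ 0, confirming Bessel's inequality. (The deficit equals ||v − Σ <v,e_j> e_j||^2, the squared distance from v to span{e_j}.)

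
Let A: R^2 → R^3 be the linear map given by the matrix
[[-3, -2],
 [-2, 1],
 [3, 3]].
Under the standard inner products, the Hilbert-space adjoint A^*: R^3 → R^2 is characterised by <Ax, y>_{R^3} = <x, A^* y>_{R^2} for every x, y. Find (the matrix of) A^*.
A^* = A^T =
[[-3, -2, 3],
 [-2, 1, 3]]

For real matrices with standard dot products, the defining identity <Ax, y> = <x, A^* y> gives (Ax)^T y = x^T (A^*) y, i.e. x^T A^T y = x^T (A^*) y. Since this holds for all x, y, we must have A^* = A^T. Therefore
A^* =
[[-3, -2, 3],
 [-2, 1, 3]].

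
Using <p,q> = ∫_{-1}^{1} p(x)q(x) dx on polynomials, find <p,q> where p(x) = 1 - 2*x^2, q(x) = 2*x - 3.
<p,q> = -2

Expand the product: p(x)·q(x) = -4*x^3 + 6*x^2 + 2*x - 3.
∫_{-1}^{1} of each monomial x^k gives [2/(k+1) if k even, 0 if k odd]. Integrating term-by-term (or equivalently evaluating the antiderivative F(x) = -x^4 + 2*x^3 + x^2 - 3*x at the endpoints):
  F(1) − F(−1) = -1 − (1) = -2.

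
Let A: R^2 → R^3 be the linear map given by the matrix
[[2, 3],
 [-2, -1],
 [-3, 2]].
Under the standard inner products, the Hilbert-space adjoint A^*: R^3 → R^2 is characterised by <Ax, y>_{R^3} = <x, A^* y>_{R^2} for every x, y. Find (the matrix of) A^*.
A^* = A^T =
[[2, -2, -3],
 [3, -1, 2]]

For real matrices with standard dot products, the defining identity <Ax, y> = <x, A^* y> gives (Ax)^T y = x^T (A^*) y, i.e. x^T A^T y = x^T (A^*) y. Since this holds for all x, y, we must have A^* = A^T. Therefore
A^* =
[[2, -2, -3],
 [3, -1, 2]].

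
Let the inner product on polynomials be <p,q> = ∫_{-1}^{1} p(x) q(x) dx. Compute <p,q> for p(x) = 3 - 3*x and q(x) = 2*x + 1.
<p,q> = 2

Expand the product: p(x)·q(x) = -6*x^2 + 3*x + 3.
∫_{-1}^{1} of each monomial x^k gives [2/(k+1) if k even, 0 if k odd]. Integrating term-by-term (or equivalently evaluating the antiderivative F(x) = -2*x^3 + 3*x^2/2 + 3*x at the endpoints):
  F(1) − F(−1) = 5/2 − (1/2) = 2.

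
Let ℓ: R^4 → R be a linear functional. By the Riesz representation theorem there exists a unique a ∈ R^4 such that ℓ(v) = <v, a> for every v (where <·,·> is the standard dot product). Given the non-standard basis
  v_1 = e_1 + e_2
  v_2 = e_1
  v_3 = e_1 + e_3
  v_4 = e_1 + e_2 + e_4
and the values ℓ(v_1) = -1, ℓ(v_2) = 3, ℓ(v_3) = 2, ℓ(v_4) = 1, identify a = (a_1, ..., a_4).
a = (3, -4, -1, 2)

Write a = (a_1, ..., a_4) in the standard basis. For each basis vector v_i, ℓ(v_i) = <v_i, a> is a linear equation in the a_j's. Collect the n equations into a matrix system V a = ℓ, where row i of V is v_i (expressed in the standard basis). Since V is invertible (lower-triangular with 1s on the diagonal, up to permutation), solve by back-substitution:
  V =
[[1, 1, 0, 0],
 [1, 0, 0, 0],
 [1, 0, 1, 0],
 [1, 1, 0, 1]]
  V a = (-1, 3, 2, 1)
Solving gives a = (3, -4, -1, 2).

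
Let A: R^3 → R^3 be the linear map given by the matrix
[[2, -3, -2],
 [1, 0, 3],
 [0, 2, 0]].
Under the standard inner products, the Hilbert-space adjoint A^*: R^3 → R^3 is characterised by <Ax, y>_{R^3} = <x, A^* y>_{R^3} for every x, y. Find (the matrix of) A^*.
A^* = A^T =
[[2, 1, 0],
 [-3, 0, 2],
 [-2, 3, 0]]

For real matrices with standard dot products, the defining identity <Ax, y> = <x, A^* y> gives (Ax)^T y = x^T (A^*) y, i.e. x^T A^T y = x^T (A^*) y. Since this holds for all x, y, we must have A^* = A^T. Therefore
A^* =
[[2, 1, 0],
 [-3, 0, 2],
 [-2, 3, 0]].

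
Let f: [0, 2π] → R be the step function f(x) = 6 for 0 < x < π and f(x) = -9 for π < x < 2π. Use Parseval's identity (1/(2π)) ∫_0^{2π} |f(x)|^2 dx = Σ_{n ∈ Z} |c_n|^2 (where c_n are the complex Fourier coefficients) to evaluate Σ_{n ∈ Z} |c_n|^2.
Σ |c_n|^2 = 117/2

Parseval equates the L^2 energy of f (normalised by 1/(2π)) with the ℓ^2 sum of its Fourier coefficients: (1/(2π)) ∫_0^{2π} |f|^2 = Σ |c_n|^2.
Compute the left side: (1/(2π)) [∫_0^π 6^2 dx + ∫_π^{2π} (-9)^2 dx] = (1/(2π)) · (36π + 81π) = (36 + 81)/2 = 117/2.
So Σ_{n ∈ Z} |c_n|^2 = 117/2.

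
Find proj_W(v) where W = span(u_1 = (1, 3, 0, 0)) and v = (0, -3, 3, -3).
proj_W(v) = (-9/10, -27/10, 0, 0)

Set up U = [u_1 | ... | u_1] ∈ R^(4×1). The projector onto W = col(U) is P = U (U^T U)^(-1) U^T.
Compute U^T U =
  [10],
and U^T v = (-9).
Solve U^T U · c = U^T v for the coefficients: c = (-9/10). The projection is proj_W(v) = U c.
Check: (v - proj_W(v)) · u_1 = 0  (should be 0).
Result: proj_W(v) = (-9/10, -27/10, 0, 0).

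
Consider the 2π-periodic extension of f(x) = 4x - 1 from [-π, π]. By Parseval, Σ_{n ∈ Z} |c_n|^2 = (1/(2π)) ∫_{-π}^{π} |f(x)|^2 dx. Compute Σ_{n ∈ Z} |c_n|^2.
Σ |c_n|^2 = 16π^2/3 + 1

Expand and integrate term by term over [-π, π]:
  ∫ (4x)^2 dx = 16·(2π^3/3); ∫ 2·4·(-1)·x dx = 0 (odd integrand); ∫ (-1)^2 dx = 1·2π.
So (1/(2π)) ∫_{-π}^{π} (4x - 1)^2 dx = 16π^2/3 + 1 = 16π^2/3 + 1.
Parseval ⇒ Σ |c_n|^2 = 16π^2/3 + 1.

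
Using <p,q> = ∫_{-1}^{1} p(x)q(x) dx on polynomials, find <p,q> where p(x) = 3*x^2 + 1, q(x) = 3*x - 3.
<p,q> = -12

Expand the product: p(x)·q(x) = 9*x^3 - 9*x^2 + 3*x - 3.
∫_{-1}^{1} of each monomial x^k gives [2/(k+1) if k even, 0 if k odd]. Integrating term-by-term (or equivalently evaluating the antiderivative F(x) = 9*x^4/4 - 3*x^3 + 3*x^2/2 - 3*x at the endpoints):
  F(1) − F(−1) = -9/4 − (39/4) = -12.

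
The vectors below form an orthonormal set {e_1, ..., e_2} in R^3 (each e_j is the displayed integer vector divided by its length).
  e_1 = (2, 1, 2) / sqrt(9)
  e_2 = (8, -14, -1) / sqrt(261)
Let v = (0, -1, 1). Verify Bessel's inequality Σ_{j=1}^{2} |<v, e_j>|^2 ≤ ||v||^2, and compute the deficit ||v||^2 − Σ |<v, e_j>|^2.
Σ |<v, e_j>|^2 = 22/29; ||v||^2 = 2; deficit = 36/29

Write each e_j = u_j / sqrt(<u_j, u_j>) where u_j is the displayed integer vector. Then <v, e_j> = <v, u_j> / sqrt(<u_j, u_j>), so |<v, e_j>|^2 = <v, u_j>^2 / <u_j, u_j>.
Coefficients: <v, e_1> = 1/sqrt(9), <v, e_2> = 13/sqrt(261).
Square and sum: Σ |<v, e_j>|^2 = 22/29.
Compute ||v||^2 = v·v = 2.
Deficit = 2 − 22/29 = 36/29 ≥ 0, confirming Bessel's inequality. (The deficit equals ||v − Σ <v,e_j> e_j||^2, the squared distance from v to span{e_j}.)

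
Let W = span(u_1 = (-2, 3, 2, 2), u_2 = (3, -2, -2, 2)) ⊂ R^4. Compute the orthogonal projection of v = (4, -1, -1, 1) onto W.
proj_W(v) = (256/99, -179/99, -58/33, 14/9)

Set up U = [u_1 | ... | u_2] ∈ R^(4×2). The projector onto W = col(U) is P = U (U^T U)^(-1) U^T.
Compute U^T U =
  [21, -12]
  [-12, 21],
and U^T v = (-11, 18).
Solve U^T U · c = U^T v for the coefficients: c = (-5/99, 82/99). The projection is proj_W(v) = U c.
Check: (v - proj_W(v)) · u_1 = 0  (should be 0).
Check: (v - proj_W(v)) · u_2 = 0  (should be 0).
Result: proj_W(v) = (256/99, -179/99, -58/33, 14/9).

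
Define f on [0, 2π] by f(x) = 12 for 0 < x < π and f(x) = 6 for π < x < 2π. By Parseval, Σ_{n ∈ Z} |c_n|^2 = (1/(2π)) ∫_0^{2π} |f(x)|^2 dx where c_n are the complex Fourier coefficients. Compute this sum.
Σ |c_n|^2 = 90

Parseval equates the L^2 energy of f (normalised by 1/(2π)) with the ℓ^2 sum of its Fourier coefficients: (1/(2π)) ∫_0^{2π} |f|^2 = Σ |c_n|^2.
Compute the left side: (1/(2π)) [∫_0^π 12^2 dx + ∫_π^{2π} 6^2 dx] = (1/(2π)) · (144π + 36π) = (144 + 36)/2 = 90.
So Σ_{n ∈ Z} |c_n|^2 = 90.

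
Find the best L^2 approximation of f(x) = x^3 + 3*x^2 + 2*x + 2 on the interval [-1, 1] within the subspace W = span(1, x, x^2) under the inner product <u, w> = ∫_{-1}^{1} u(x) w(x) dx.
g(x) = 3*x^2 + 13*x/5 + 2

The best approximation g ∈ W is the orthogonal projection of f onto W. Writing g = a_0 + a_1 x + a_2 x^2, the coefficients solve the normal equations G · a = b where
  G_{ij} = <φ_i, φ_j> and b_i = <f, φ_i>, with φ_0 = 1, φ_1 = x, φ_2 = x^2.
G =
  [2, 0, 2/3]
  [0, 2/3, 0]
  [2/3, 0, 2/5],
b = (6, 26/15, 38/15).
Solving gives a_0 = 2, a_1 = 13/5, a_2 = 3, so
  g(x) = 3*x^2 + 13*x/5 + 2.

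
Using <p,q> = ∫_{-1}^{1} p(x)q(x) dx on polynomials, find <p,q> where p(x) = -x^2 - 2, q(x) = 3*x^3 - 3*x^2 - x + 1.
<p,q> = 8/15

Expand the product: p(x)·q(x) = -3*x^5 + 3*x^4 - 5*x^3 + 5*x^2 + 2*x - 2.
∫_{-1}^{1} of each monomial x^k gives [2/(k+1) if k even, 0 if k odd]. Integrating term-by-term (or equivalently evaluating the antiderivative F(x) = -x^6/2 + 3*x^5/5 - 5*x^4/4 + 5*x^3/3 + x^2 - 2*x at the endpoints):
  F(1) − F(−1) = -29/60 − (-61/60) = 8/15.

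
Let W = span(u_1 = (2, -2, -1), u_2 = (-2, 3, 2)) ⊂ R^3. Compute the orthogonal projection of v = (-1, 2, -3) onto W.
proj_W(v) = (-2, 0, -1)

Set up U = [u_1 | ... | u_2] ∈ R^(3×2). The projector onto W = col(U) is P = U (U^T U)^(-1) U^T.
Compute U^T U =
  [9, -12]
  [-12, 17],
and U^T v = (-3, 2).
Solve U^T U · c = U^T v for the coefficients: c = (-3, -2). The projection is proj_W(v) = U c.
Check: (v - proj_W(v)) · u_1 = 0  (should be 0).
Check: (v - proj_W(v)) · u_2 = 0  (should be 0).
Result: proj_W(v) = (-2, 0, -1).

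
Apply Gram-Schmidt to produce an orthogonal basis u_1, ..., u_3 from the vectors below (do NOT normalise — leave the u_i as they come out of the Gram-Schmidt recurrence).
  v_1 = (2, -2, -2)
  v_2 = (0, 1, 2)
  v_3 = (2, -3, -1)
Orthogonal basis:
  u_1 = (2, -2, -2)
  u_2 = (1, 0, 1)
  u_3 = (-1/2, -1, 1/2)

Apply the Gram-Schmidt recurrence
  u_1 = v_1
  u_i = v_i − Σ_{j<i} ((v_i · u_j) / (u_j · u_j)) · u_j.

Step by step this gives:
  u_1 = (2, -2, -2)
  u_2 = (1, 0, 1)
  u_3 = (-1/2, -1, 1/2)

Orthogonality check:
  u_2 · u_1 = 0 (should be 0)
  u_3 · u_1 = 0 (should be 0)
  u_3 · u_2 = 0 (should be 0)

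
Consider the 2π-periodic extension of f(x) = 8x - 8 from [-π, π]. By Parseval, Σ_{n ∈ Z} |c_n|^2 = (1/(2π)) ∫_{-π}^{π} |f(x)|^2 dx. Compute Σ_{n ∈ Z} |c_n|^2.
Σ |c_n|^2 = 64π^2/3 + 64

Expand and integrate term by term over [-π, π]:
  ∫ (8x)^2 dx = 64·(2π^3/3); ∫ 2·8·(-8)·x dx = 0 (odd integrand); ∫ (-8)^2 dx = 64·2π.
So (1/(2π)) ∫_{-π}^{π} (8x - 8)^2 dx = 64π^2/3 + 64 = 64π^2/3 + 64.
Parseval ⇒ Σ |c_n|^2 = 64π^2/3 + 64.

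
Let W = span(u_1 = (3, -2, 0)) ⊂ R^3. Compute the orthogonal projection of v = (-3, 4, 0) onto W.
proj_W(v) = (-51/13, 34/13, 0)

Set up U = [u_1 | ... | u_1] ∈ R^(3×1). The projector onto W = col(U) is P = U (U^T U)^(-1) U^T.
Compute U^T U =
  [13],
and U^T v = (-17).
Solve U^T U · c = U^T v for the coefficients: c = (-17/13). The projection is proj_W(v) = U c.
Check: (v - proj_W(v)) · u_1 = 0  (should be 0).
Result: proj_W(v) = (-51/13, 34/13, 0).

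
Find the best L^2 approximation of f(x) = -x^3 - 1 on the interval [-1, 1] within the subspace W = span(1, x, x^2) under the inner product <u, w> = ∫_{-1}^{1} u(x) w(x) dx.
g(x) = -3*x/5 - 1

The best approximation g ∈ W is the orthogonal projection of f onto W. Writing g = a_0 + a_1 x + a_2 x^2, the coefficients solve the normal equations G · a = b where
  G_{ij} = <φ_i, φ_j> and b_i = <f, φ_i>, with φ_0 = 1, φ_1 = x, φ_2 = x^2.
G =
  [2, 0, 2/3]
  [0, 2/3, 0]
  [2/3, 0, 2/5],
b = (-2, -2/5, -2/3).
Solving gives a_0 = -1, a_1 = -3/5, a_2 = 0, so
  g(x) = -3*x/5 - 1.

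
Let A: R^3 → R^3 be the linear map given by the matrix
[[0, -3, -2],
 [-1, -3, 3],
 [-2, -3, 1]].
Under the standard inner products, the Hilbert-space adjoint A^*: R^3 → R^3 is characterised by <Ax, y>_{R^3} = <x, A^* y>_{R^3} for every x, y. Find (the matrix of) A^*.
A^* = A^T =
[[0, -1, -2],
 [-3, -3, -3],
 [-2, 3, 1]]

For real matrices with standard dot products, the defining identity <Ax, y> = <x, A^* y> gives (Ax)^T y = x^T (A^*) y, i.e. x^T A^T y = x^T (A^*) y. Since this holds for all x, y, we must have A^* = A^T. Therefore
A^* =
[[0, -1, -2],
 [-3, -3, -3],
 [-2, 3, 1]].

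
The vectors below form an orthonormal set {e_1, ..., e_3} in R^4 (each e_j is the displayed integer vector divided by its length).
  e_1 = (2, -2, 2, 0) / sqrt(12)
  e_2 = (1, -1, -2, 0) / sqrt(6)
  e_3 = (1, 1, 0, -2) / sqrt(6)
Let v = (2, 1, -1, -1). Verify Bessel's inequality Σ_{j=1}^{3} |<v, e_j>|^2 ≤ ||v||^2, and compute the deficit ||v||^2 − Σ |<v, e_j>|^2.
Σ |<v, e_j>|^2 = 17/3; ||v||^2 = 7; deficit = 4/3

Write each e_j = u_j / sqrt(<u_j, u_j>) where u_j is the displayed integer vector. Then <v, e_j> = <v, u_j> / sqrt(<u_j, u_j>), so |<v, e_j>|^2 = <v, u_j>^2 / <u_j, u_j>.
Coefficients: <v, e_1> = 0/sqrt(12), <v, e_2> = 3/sqrt(6), <v, e_3> = 5/sqrt(6).
Square and sum: Σ |<v, e_j>|^2 = 17/3.
Compute ||v||^2 = v·v = 7.
Deficit = 7 − 17/3 = 4/3 ≥ 0, confirming Bessel's inequality. (The deficit equals ||v − Σ <v,e_j> e_j||^2, the squared distance from v to span{e_j}.)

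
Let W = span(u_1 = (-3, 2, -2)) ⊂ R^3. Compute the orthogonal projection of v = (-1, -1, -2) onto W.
proj_W(v) = (-15/17, 10/17, -10/17)

Set up U = [u_1 | ... | u_1] ∈ R^(3×1). The projector onto W = col(U) is P = U (U^T U)^(-1) U^T.
Compute U^T U =
  [17],
and U^T v = (5).
Solve U^T U · c = U^T v for the coefficients: c = (5/17). The projection is proj_W(v) = U c.
Check: (v - proj_W(v)) · u_1 = 0  (should be 0).
Result: proj_W(v) = (-15/17, 10/17, -10/17).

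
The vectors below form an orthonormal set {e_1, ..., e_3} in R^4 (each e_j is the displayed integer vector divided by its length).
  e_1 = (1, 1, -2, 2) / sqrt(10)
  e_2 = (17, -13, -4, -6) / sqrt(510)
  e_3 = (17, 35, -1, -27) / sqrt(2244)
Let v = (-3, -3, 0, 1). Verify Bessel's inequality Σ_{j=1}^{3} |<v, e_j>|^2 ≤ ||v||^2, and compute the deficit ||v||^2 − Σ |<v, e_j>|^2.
Σ |<v, e_j>|^2 = 755/44; ||v||^2 = 19; deficit = 81/44

Write each e_j = u_j / sqrt(<u_j, u_j>) where u_j is the displayed integer vector. Then <v, e_j> = <v, u_j> / sqrt(<u_j, u_j>), so |<v, e_j>|^2 = <v, u_j>^2 / <u_j, u_j>.
Coefficients: <v, e_1> = -4/sqrt(10), <v, e_2> = -18/sqrt(510), <v, e_3> = -183/sqrt(2244).
Square and sum: Σ |<v, e_j>|^2 = 755/44.
Compute ||v||^2 = v·v = 19.
Deficit = 19 − 755/44 = 81/44 ≥ 0, confirming Bessel's inequality. (The deficit equals ||v − Σ <v,e_j> e_j||^2, the squared distance from v to span{e_j}.)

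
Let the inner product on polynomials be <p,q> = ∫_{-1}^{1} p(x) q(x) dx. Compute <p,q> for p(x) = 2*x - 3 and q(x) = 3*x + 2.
<p,q> = -8

Expand the product: p(x)·q(x) = 6*x^2 - 5*x - 6.
∫_{-1}^{1} of each monomial x^k gives [2/(k+1) if k even, 0 if k odd]. Integrating term-by-term (or equivalently evaluating the antiderivative F(x) = 2*x^3 - 5*x^2/2 - 6*x at the endpoints):
  F(1) − F(−1) = -13/2 − (3/2) = -8.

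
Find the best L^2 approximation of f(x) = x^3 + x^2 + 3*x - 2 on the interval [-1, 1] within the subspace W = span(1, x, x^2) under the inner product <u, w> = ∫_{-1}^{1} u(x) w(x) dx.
g(x) = x^2 + 18*x/5 - 2

The best approximation g ∈ W is the orthogonal projection of f onto W. Writing g = a_0 + a_1 x + a_2 x^2, the coefficients solve the normal equations G · a = b where
  G_{ij} = <φ_i, φ_j> and b_i = <f, φ_i>, with φ_0 = 1, φ_1 = x, φ_2 = x^2.
G =
  [2, 0, 2/3]
  [0, 2/3, 0]
  [2/3, 0, 2/5],
b = (-10/3, 12/5, -14/15).
Solving gives a_0 = -2, a_1 = 18/5, a_2 = 1, so
  g(x) = x^2 + 18*x/5 - 2.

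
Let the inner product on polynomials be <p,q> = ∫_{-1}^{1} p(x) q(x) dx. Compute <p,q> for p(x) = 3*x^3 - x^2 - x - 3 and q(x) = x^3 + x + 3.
<p,q> = -1996/105

Expand the product: p(x)·q(x) = 3*x^6 - x^5 + 2*x^4 + 5*x^3 - 4*x^2 - 6*x - 9.
∫_{-1}^{1} of each monomial x^k gives [2/(k+1) if k even, 0 if k odd]. Integrating term-by-term (or equivalently evaluating the antiderivative F(x) = 3*x^7/7 - x^6/6 + 2*x^5/5 + 5*x^4/4 - 4*x^3/3 - 3*x^2 - 9*x at the endpoints):
  F(1) − F(−1) = -1599/140 − (3187/420) = -1996/105.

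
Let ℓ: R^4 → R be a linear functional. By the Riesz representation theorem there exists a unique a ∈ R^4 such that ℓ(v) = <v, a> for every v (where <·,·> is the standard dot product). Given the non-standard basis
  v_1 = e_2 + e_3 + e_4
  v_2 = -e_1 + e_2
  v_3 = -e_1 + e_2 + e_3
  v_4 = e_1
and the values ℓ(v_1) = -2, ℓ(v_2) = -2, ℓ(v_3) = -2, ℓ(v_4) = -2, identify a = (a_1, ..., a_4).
a = (-2, -4, 0, 2)

Write a = (a_1, ..., a_4) in the standard basis. For each basis vector v_i, ℓ(v_i) = <v_i, a> is a linear equation in the a_j's. Collect the n equations into a matrix system V a = ℓ, where row i of V is v_i (expressed in the standard basis). Since V is invertible (lower-triangular with 1s on the diagonal, up to permutation), solve by back-substitution:
  V =
[[0, 1, 1, 1],
 [-1, 1, 0, 0],
 [-1, 1, 1, 0],
 [1, 0, 0, 0]]
  V a = (-2, -2, -2, -2)
Solving gives a = (-2, -4, 0, 2).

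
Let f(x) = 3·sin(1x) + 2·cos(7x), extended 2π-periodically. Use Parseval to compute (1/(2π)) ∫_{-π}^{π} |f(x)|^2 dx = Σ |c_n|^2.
Σ |c_n|^2 = 13/2

Expand |f|^2 and use orthogonality of {sin(nx), cos(mx)} on [-π, π]:
  ∫_{-π}^{π} sin(nx)^2 dx = π, ∫ cos(mx)^2 dx = π, and cross terms integrate to 0.
So ∫_{-π}^{π} f(x)^2 dx = 3^2 · π + 2^2 · π = (9 + 4)π.
Divide by 2π: (9 + 4)/2 = 13/2.
By Parseval, this equals Σ |c_n|^2.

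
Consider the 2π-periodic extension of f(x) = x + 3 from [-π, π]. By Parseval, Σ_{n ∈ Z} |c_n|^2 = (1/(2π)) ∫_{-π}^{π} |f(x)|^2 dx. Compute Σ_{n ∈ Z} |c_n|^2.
Σ |c_n|^2 = π^2/3 + 9

Expand and integrate term by term over [-π, π]:
  ∫ (x)^2 dx = 1·(2π^3/3); ∫ 2·1·(3)·x dx = 0 (odd integrand); ∫ 3^2 dx = 9·2π.
So (1/(2π)) ∫_{-π}^{π} (x + 3)^2 dx = 1π^2/3 + 9 = π^2/3 + 9.
Parseval ⇒ Σ |c_n|^2 = π^2/3 + 9.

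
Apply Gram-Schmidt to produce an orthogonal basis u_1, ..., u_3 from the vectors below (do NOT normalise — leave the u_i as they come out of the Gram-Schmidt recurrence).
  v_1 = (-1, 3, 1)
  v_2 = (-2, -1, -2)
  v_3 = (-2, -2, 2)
Orthogonal basis:
  u_1 = (-1, 3, 1)
  u_2 = (-25/11, -2/11, -19/11)
  u_3 = (-16/9, -64/45, 112/45)

Apply the Gram-Schmidt recurrence
  u_1 = v_1
  u_i = v_i − Σ_{j<i} ((v_i · u_j) / (u_j · u_j)) · u_j.

Step by step this gives:
  u_1 = (-1, 3, 1)
  u_2 = (-25/11, -2/11, -19/11)
  u_3 = (-16/9, -64/45, 112/45)

Orthogonality check:
  u_2 · u_1 = 0 (should be 0)
  u_3 · u_1 = 0 (should be 0)
  u_3 · u_2 = 0 (should be 0)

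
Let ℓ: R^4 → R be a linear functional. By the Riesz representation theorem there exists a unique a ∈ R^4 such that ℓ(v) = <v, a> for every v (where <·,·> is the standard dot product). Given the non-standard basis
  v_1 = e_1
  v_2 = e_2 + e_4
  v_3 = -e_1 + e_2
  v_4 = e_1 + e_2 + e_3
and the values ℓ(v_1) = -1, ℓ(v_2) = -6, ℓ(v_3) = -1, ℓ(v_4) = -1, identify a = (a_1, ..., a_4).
a = (-1, -2, 2, -4)

Write a = (a_1, ..., a_4) in the standard basis. For each basis vector v_i, ℓ(v_i) = <v_i, a> is a linear equation in the a_j's. Collect the n equations into a matrix system V a = ℓ, where row i of V is v_i (expressed in the standard basis). Since V is invertible (lower-triangular with 1s on the diagonal, up to permutation), solve by back-substitution:
  V =
[[1, 0, 0, 0],
 [0, 1, 0, 1],
 [-1, 1, 0, 0],
 [1, 1, 1, 0]]
  V a = (-1, -6, -1, -1)
Solving gives a = (-1, -2, 2, -4).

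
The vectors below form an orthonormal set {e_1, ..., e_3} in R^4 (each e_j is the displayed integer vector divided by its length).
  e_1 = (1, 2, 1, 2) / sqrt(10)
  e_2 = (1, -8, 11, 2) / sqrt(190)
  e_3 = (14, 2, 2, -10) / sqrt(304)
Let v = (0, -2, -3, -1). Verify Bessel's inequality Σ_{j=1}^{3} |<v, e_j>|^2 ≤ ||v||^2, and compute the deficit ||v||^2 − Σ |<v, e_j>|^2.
Σ |<v, e_j>|^2 = 10; ||v||^2 = 14; deficit = 4

Write each e_j = u_j / sqrt(<u_j, u_j>) where u_j is the displayed integer vector. Then <v, e_j> = <v, u_j> / sqrt(<u_j, u_j>), so |<v, e_j>|^2 = <v, u_j>^2 / <u_j, u_j>.
Coefficients: <v, e_1> = -9/sqrt(10), <v, e_2> = -19/sqrt(190), <v, e_3> = 0/sqrt(304).
Square and sum: Σ |<v, e_j>|^2 = 10.
Compute ||v||^2 = v·v = 14.
Deficit = 14 − 10 = 4 ≥ 0, confirming Bessel's inequality. (The deficit equals ||v − Σ <v,e_j> e_j||^2, the squared distance from v to span{e_j}.)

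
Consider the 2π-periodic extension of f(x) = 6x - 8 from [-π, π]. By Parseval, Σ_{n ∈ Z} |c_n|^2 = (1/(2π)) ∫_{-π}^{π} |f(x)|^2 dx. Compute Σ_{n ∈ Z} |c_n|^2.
Σ |c_n|^2 = 12π^2 + 64

Expand and integrate term by term over [-π, π]:
  ∫ (6x)^2 dx = 36·(2π^3/3); ∫ 2·6·(-8)·x dx = 0 (odd integrand); ∫ (-8)^2 dx = 64·2π.
So (1/(2π)) ∫_{-π}^{π} (6x - 8)^2 dx = 36π^2/3 + 64 = 12π^2 + 64.
Parseval ⇒ Σ |c_n|^2 = 12π^2 + 64.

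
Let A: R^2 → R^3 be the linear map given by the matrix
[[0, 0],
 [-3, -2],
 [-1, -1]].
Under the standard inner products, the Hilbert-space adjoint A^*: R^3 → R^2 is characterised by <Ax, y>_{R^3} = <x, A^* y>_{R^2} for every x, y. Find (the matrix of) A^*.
A^* = A^T =
[[0, -3, -1],
 [0, -2, -1]]

For real matrices with standard dot products, the defining identity <Ax, y> = <x, A^* y> gives (Ax)^T y = x^T (A^*) y, i.e. x^T A^T y = x^T (A^*) y. Since this holds for all x, y, we must have A^* = A^T. Therefore
A^* =
[[0, -3, -1],
 [0, -2, -1]].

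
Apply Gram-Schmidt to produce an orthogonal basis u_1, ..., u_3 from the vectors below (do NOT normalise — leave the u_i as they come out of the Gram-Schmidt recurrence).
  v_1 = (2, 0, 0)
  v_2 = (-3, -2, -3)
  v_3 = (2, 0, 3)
Orthogonal basis:
  u_1 = (2, 0, 0)
  u_2 = (0, -2, -3)
  u_3 = (0, -18/13, 12/13)

Apply the Gram-Schmidt recurrence
  u_1 = v_1
  u_i = v_i − Σ_{j<i} ((v_i · u_j) / (u_j · u_j)) · u_j.

Step by step this gives:
  u_1 = (2, 0, 0)
  u_2 = (0, -2, -3)
  u_3 = (0, -18/13, 12/13)

Orthogonality check:
  u_2 · u_1 = 0 (should be 0)
  u_3 · u_1 = 0 (should be 0)
  u_3 · u_2 = 0 (should be 0)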